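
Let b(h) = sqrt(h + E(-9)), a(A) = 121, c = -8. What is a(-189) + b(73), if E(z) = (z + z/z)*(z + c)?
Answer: 121 + sqrt(209) ≈ 135.46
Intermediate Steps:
E(z) = (1 + z)*(-8 + z) (E(z) = (z + z/z)*(z - 8) = (z + 1)*(-8 + z) = (1 + z)*(-8 + z))
b(h) = sqrt(136 + h) (b(h) = sqrt(h + (-8 + (-9)**2 - 7*(-9))) = sqrt(h + (-8 + 81 + 63)) = sqrt(h + 136) = sqrt(136 + h))
a(-189) + b(73) = 121 + sqrt(136 + 73) = 121 + sqrt(209)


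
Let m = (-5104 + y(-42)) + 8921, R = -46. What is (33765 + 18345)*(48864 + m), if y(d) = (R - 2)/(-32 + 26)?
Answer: 2745623790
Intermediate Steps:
y(d) = 8 (y(d) = (-46 - 2)/(-32 + 26) = -48/(-6) = -48*(-⅙) = 8)
m = 3825 (m = (-5104 + 8) + 8921 = -5096 + 8921 = 3825)
(33765 + 18345)*(48864 + m) = (33765 + 18345)*(48864 + 3825) = 52110*52689 = 2745623790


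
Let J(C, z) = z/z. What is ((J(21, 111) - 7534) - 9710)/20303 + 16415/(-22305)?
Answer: -143575772/90571683 ≈ -1.5852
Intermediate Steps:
J(C, z) = 1
((J(21, 111) - 7534) - 9710)/20303 + 16415/(-22305) = ((1 - 7534) - 9710)/20303 + 16415/(-22305) = (-7533 - 9710)*(1/20303) + 16415*(-1/22305) = -17243*1/20303 - 3283/4461 = -17243/20303 - 3283/4461 = -143575772/90571683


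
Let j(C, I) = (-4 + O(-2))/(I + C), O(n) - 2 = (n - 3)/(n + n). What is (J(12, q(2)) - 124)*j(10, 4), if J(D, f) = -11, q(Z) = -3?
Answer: 405/56 ≈ 7.2321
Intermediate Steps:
O(n) = 2 + (-3 + n)/(2*n) (O(n) = 2 + (n - 3)/(n + n) = 2 + (-3 + n)/((2*n)) = 2 + (-3 + n)*(1/(2*n)) = 2 + (-3 + n)/(2*n))
j(C, I) = -3/(4*(C + I)) (j(C, I) = (-4 + (½)*(-3 + 5*(-2))/(-2))/(I + C) = (-4 + (½)*(-½)*(-3 - 10))/(C + I) = (-4 + (½)*(-½)*(-13))/(C + I) = (-4 + 13/4)/(C + I) = -3/(4*(C + I)))
(J(12, q(2)) - 124)*j(10, 4) = (-11 - 124)*(-3/(4*10 + 4*4)) = -(-405)/(40 + 16) = -(-405)/56 = -135*(-3/56) = 405/56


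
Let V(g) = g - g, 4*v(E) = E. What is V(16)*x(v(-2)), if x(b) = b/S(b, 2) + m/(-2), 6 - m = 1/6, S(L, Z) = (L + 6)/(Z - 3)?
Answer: 0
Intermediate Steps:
v(E) = E/4
S(L, Z) = (6 + L)/(-3 + Z)
m = 35/6 (m = 6 - 1/6 = 35/6 ≈ 5.8333)
x(b) = -35/12 + b/(-6 - b) (x(b) = b/(((6 + b)/(-3 + 2))) + (35/6)/(-2) = b/(((6 + b)/(-1))) + (35/6)*(-1/2) = b/((-(6 + b))) - 35/12 = b/(-6 - b) - 35/12 = -35/12 + b/(-6 - b))
V(g) = 0
V(16)*x(v(-2)) = 0*((210 + 47*((1/4)*(-2)))/(12*(-6 - (-2)/4))) = 0*((210 + 47*(-1/2))/(12*(-6 - 1*(-1/2)))) = 0*((210 - 47/2)/(12*(-6 + 1/2))) = 0*((1/12)*(373/2)/(-11/2)) = 0*((1/12)*(-2/11)*(373/2)) = 0*(-373/132) = 0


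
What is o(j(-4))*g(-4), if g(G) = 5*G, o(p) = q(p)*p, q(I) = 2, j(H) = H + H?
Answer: 320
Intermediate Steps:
j(H) = 2*H
o(p) = 2*p
o(j(-4))*g(-4) = (2*(2*(-4)))*(5*(-4)) = (2*(-8))*(-20) = -16*(-20) = 320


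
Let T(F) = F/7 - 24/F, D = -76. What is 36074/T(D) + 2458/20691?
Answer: -49634351353/14504391 ≈ -3422.0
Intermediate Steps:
T(F) = -24/F + F/7 (T(F) = F*(1/7) - 24/F = F/7 - 24/F = -24/F + F/7)
36074/T(D) + 2458/20691 = 36074/(-24/(-76) + (1/7)*(-76)) + 2458/20691 = 36074/(-24*(-1/76) - 76/7) + 2458*(1/20691) = 36074/(6/19 - 76/7) + 2458/20691 = 36074/(-1402/133) + 2458/20691 = 36074*(-133/1402) + 2458/20691 = -2398921/701 + 2458/20691 = -49634351353/14504391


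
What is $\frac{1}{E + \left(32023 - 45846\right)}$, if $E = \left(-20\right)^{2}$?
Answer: $- \frac{1}{13423} \approx -7.4499 \cdot 10^{-5}$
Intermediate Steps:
$E = 400$
$\frac{1}{E + \left(32023 - 45846\right)} = \frac{1}{400 + \left(32023 - 45846\right)} = \frac{1}{400 - 13823} = \frac{1}{-13423} = - \frac{1}{13423}$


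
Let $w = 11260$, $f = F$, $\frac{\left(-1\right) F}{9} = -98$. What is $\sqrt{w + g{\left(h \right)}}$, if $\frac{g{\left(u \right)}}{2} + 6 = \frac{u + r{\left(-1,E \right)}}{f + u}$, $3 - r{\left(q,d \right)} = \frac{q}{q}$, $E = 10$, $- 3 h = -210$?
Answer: $\frac{\sqrt{159285070}}{119} \approx 106.06$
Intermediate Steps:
$F = 882$ ($F = \left(-9\right) \left(-98\right) = 882$)
$h = 70$ ($h = \left(- \frac{1}{3}\right) \left(-210\right) = 70$)
$f = 882$
$r{\left(q,d \right)} = 2$ ($r{\left(q,d \right)} = 3 - \frac{q}{q} = 3 - 1 = 2$)
$g{\left(u \right)} = -12 + \frac{2 \left(2 + u\right)}{882 + u}$ ($g{\left(u \right)} = -12 + 2 \frac{u + 2}{882 + u} = -12 + 2 \frac{2 + u}{882 + u} = -12 + \frac{2 \left(2 + u\right)}{882 + u}$)
$\sqrt{w + g{\left(h \right)}} = \sqrt{11260 + \frac{10 \left(-1058 - 70\right)}{882 + 70}} = \sqrt{11260 + \frac{10 \left(-1058 - 70\right)}{952}} = \sqrt{11260 + 10 \cdot \frac{1}{952} \left(-1128\right)} = \sqrt{11260 - \frac{1410}{119}} = \sqrt{\frac{1338530}{119}} = \frac{\sqrt{159285070}}{119}$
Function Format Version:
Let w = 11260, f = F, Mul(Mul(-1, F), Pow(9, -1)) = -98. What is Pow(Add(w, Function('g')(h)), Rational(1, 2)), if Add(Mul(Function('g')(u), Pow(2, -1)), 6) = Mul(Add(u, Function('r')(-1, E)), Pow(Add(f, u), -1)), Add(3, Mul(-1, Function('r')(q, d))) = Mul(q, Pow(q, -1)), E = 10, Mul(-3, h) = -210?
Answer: Mul(Rational(1, 119), Pow(159285070, Rational(1, 2))) ≈ 106.06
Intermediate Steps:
F = 882 (F = Mul(-9, -98) = 882)
h = 70 (h = Mul(Rational(-1, 3), -210) = 70)
f = 882
Function('r')(q, d) = 2 (Function('r')(q, d) = Add(3, Mul(-1, Mul(q, Pow(q, -1)))) = Add(3, Mul(-1, 1)) = Add(3, -1) = 2)
Function('g')(u) = Add(-12, Mul(2, Pow(Add(882, u), -1), Add(2, u))) (Function('g')(u) = Add(-12, Mul(2, Mul(Add(u, 2), Pow(Add(882, u), -1)))) = Add(-12, Mul(2, Mul(Add(2, u), Pow(Add(882, u), -1)))) = Add(-12, Mul(2, Mul(Pow(Add(882, u), -1), Add(2, u)))) = Add(-12, Mul(2, Pow(Add(882, u), -1), Add(2, u))))
Pow(Add(w, Function('g')(h)), Rational(1, 2)) = Pow(Add(11260, Mul(10, Pow(Add(882, 70), -1), Add(-1058, Mul(-1, 70)))), Rational(1, 2)) = Pow(Add(11260, Mul(10, Pow(952, -1), Add(-1058, -70))), Rational(1, 2)) = Pow(Add(11260, Mul(10, Rational(1, 952), -1128)), Rational(1, 2)) = Pow(Add(11260, Rational(-1410, 119)), Rational(1, 2)) = Pow(Rational(1338530, 119), Rational(1, 2)) = Mul(Rational(1, 119), Pow(159285070, Rational(1, 2)))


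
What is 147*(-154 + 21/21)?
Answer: -22491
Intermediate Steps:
147*(-154 + 21/21) = 147*(-154 + 21*(1/21)) = 147*(-154 + 1) = 147*(-153) = -22491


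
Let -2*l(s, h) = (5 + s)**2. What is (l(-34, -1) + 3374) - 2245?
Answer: 1417/2 ≈ 708.50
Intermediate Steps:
l(s, h) = -(5 + s)**2/2
(l(-34, -1) + 3374) - 2245 = (-(5 - 34)**2/2 + 3374) - 2245 = (-1/2*(-29)**2 + 3374) - 2245 = (-1/2*841 + 3374) - 2245 = (-841/2 + 3374) - 2245 = 5907/2 - 2245 = 1417/2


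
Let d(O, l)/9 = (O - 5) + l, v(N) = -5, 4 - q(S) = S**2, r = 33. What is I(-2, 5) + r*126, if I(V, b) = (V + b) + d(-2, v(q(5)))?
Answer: 4053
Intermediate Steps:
q(S) = 4 - S**2
d(O, l) = -45 + 9*O + 9*l (d(O, l) = 9*((O - 5) + l) = 9*((-5 + O) + l) = 9*(-5 + O + l) = -45 + 9*O + 9*l)
I(V, b) = -108 + V + b (I(V, b) = (V + b) + (-45 + 9*(-2) + 9*(-5)) = (V + b) + (-45 - 18 - 45) = (V + b) - 108 = -108 + V + b)
I(-2, 5) + r*126 = (-108 - 2 + 5) + 33*126 = -105 + 4158 = 4053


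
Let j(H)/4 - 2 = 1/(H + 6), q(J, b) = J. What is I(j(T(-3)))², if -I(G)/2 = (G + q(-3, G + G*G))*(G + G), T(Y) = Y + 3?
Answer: 3125824/81 ≈ 38590.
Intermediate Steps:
T(Y) = 3 + Y
j(H) = 8 + 4/(6 + H) (j(H) = 8 + 4/(H + 6) = 8 + 4/(6 + H))
I(G) = -4*G*(-3 + G) (I(G) = -2*(G - 3)*(G + G) = -2*(-3 + G)*2*G = -4*G*(-3 + G))
I(j(T(-3)))² = (4*(4*(13 + 2*(3 - 3))/(6 + (3 - 3)))*(3 - 4*(13 + 2*(3 - 3))/(6 + (3 - 3))))² = (4*(4*(13 + 2*0)/(6 + 0))*(3 - 4*(13 + 2*0)/(6 + 0)))² = (4*(4*(13 + 0)/6)*(3 - 4*(13 + 0)/6))² = (4*(4*(⅙)*13)*(3 - 4*13/6))² = (4*(26/3)*(3 - 1*26/3))² = (4*(26/3)*(3 - 26/3))² = (4*(26/3)*(-17/3))² = (-1768/9)² = 3125824/81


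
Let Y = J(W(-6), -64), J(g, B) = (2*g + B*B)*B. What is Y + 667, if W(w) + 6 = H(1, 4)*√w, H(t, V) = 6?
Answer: -260709 - 768*I*√6 ≈ -2.6071e+5 - 1881.2*I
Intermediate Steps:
W(w) = -6 + 6*√w
J(g, B) = B*(B² + 2*g) (J(g, B) = (2*g + B²)*B = (B² + 2*g)*B = B*(B² + 2*g))
Y = -261376 - 768*I*√6 (Y = -64*((-64)² + 2*(-6 + 6*√(-6))) = -64*(4096 + 2*(-6 + 6*(I*√6))) = -64*(4096 + 2*(-6 + 6*I*√6)) = -64*(4096 + (-12 + 12*I*√6)) = -64*(4084 + 12*I*√6) = -261376 - 768*I*√6 ≈ -2.6138e+5 - 1881.2*I)
Y + 667 = (-261376 - 768*I*√6) + 667 = -260709 - 768*I*√6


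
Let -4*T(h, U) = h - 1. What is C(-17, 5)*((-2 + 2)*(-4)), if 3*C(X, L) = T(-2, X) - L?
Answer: 0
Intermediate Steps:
T(h, U) = 1/4 - h/4 (T(h, U) = -(h - 1)/4 = -(-1 + h)/4 = 1/4 - h/4)
C(X, L) = 1/4 - L/3 (C(X, L) = ((1/4 - 1/4*(-2)) - L)/3 = ((1/4 + 1/2) - L)/3 = (3/4 - L)/3 = 1/4 - L/3)
C(-17, 5)*((-2 + 2)*(-4)) = (1/4 - 1/3*5)*((-2 + 2)*(-4)) = (1/4 - 5/3)*(0*(-4)) = -17/12*0 = 0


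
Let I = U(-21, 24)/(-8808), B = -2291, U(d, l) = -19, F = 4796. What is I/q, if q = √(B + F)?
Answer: 19*√2505/22064040 ≈ 4.3100e-5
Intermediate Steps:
I = 19/8808 (I = -19/(-8808) = -19*(-1/8808) = 19/8808 ≈ 0.0021571)
q = √2505 (q = √(-2291 + 4796) = √2505 ≈ 50.050)
I/q = 19/(8808*(√2505)) = 19*(√2505/2505)/8808 = 19*√2505/22064040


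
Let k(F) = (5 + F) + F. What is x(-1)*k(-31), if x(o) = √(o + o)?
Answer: -57*I*√2 ≈ -80.61*I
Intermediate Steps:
k(F) = 5 + 2*F
x(o) = √2*√o (x(o) = √(2*o) = √2*√o)
x(-1)*k(-31) = (√2*√(-1))*(5 + 2*(-31)) = (√2*I)*(5 - 62) = (I*√2)*(-57) = -57*I*√2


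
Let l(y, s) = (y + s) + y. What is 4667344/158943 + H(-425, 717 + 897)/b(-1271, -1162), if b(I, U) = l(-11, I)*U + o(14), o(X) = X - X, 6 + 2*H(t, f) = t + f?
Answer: 667868541437/22743471756 ≈ 29.365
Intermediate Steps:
l(y, s) = s + 2*y (l(y, s) = (s + y) + y = s + 2*y)
H(t, f) = -3 + f/2 + t/2 (H(t, f) = -3 + (t + f)/2 = -3 + (f + t)/2 = -3 + (f/2 + t/2) = -3 + f/2 + t/2)
o(X) = 0
b(I, U) = U*(-22 + I) (b(I, U) = (I + 2*(-11))*U + 0 = (I - 22)*U + 0 = (-22 + I)*U + 0 = U*(-22 + I) + 0 = U*(-22 + I))
4667344/158943 + H(-425, 717 + 897)/b(-1271, -1162) = 4667344/158943 + (-3 + (717 + 897)/2 + (½)*(-425))/((-1162*(-22 - 1271))) = 4667344*(1/158943) + (-3 + (½)*1614 - 425/2)/((-1162*(-1293))) = 4667344/158943 + (-3 + 807 - 425/2)/1502466 = 4667344/158943 + (1183/2)*(1/1502466) = 4667344/158943 + 169/429276 = 667868541437/22743471756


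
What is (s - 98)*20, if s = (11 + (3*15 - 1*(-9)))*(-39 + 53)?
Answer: 16240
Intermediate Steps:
s = 910 (s = (11 + (45 + 9))*14 = (11 + 54)*14 = 65*14 = 910)
(s - 98)*20 = (910 - 98)*20 = 812*20 = 16240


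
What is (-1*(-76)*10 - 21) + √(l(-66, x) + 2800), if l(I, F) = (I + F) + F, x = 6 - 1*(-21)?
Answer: 739 + 2*√697 ≈ 791.80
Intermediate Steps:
x = 27 (x = 6 + 21 = 27)
l(I, F) = I + 2*F (l(I, F) = (F + I) + F = I + 2*F)
(-1*(-76)*10 - 21) + √(l(-66, x) + 2800) = (-1*(-76)*10 - 21) + √((-66 + 2*27) + 2800) = (76*10 - 21) + √((-66 + 54) + 2800) = (760 - 21) + √(-12 + 2800) = 739 + √2788 = 739 + 2*√697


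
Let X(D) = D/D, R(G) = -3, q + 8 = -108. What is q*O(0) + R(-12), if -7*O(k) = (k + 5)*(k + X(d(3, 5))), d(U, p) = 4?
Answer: 559/7 ≈ 79.857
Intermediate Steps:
q = -116 (q = -8 - 108 = -116)
X(D) = 1
O(k) = -(1 + k)*(5 + k)/7 (O(k) = -(k + 5)*(k + 1)/7 = -(5 + k)*(1 + k)/7 = -(1 + k)*(5 + k)/7)
q*O(0) + R(-12) = -116*(-5/7 - 6/7*0 - 1/7*0**2) - 3 = -116*(-5/7 + 0 - 1/7*0) - 3 = -116*(-5/7 + 0 + 0) - 3 = -116*(-5/7) - 3 = 580/7 - 3 = 559/7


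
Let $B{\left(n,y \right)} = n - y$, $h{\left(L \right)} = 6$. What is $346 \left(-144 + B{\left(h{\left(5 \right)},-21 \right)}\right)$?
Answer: $-40482$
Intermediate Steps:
$346 \left(-144 + B{\left(h{\left(5 \right)},-21 \right)}\right) = 346 \left(-144 + \left(6 - -21\right)\right) = 346 \left(-144 + \left(6 + 21\right)\right) = 346 \left(-144 + 27\right) = 346 \left(-117\right) = -40482$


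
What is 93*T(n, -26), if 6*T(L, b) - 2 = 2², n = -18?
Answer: 93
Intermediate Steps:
T(L, b) = 1 (T(L, b) = ⅓ + (⅙)*2² = ⅓ + (⅙)*4 = ⅓ + ⅔ = 1)
93*T(n, -26) = 93*1 = 93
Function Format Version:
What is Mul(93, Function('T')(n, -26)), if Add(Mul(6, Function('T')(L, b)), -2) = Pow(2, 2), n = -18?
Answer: 93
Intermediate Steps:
Function('T')(L, b) = 1 (Function('T')(L, b) = Add(Rational(1, 3), Mul(Rational(1, 6), Pow(2, 2))) = Add(Rational(1, 3), Mul(Rational(1, 6), 4)) = Add(Rational(1, 3), Rational(2, 3)) = 1)
Mul(93, Function('T')(n, -26)) = Mul(93, 1) = 93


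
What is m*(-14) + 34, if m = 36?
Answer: -470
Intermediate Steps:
m*(-14) + 34 = 36*(-14) + 34 = -504 + 34 = -470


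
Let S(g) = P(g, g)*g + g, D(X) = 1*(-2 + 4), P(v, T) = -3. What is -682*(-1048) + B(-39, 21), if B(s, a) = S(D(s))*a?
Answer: 714652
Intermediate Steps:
D(X) = 2 (D(X) = 1*2 = 2)
S(g) = -2*g (S(g) = -3*g + g = -2*g)
B(s, a) = -4*a (B(s, a) = (-2*2)*a = -4*a)
-682*(-1048) + B(-39, 21) = -682*(-1048) - 4*21 = 714736 - 84 = 714652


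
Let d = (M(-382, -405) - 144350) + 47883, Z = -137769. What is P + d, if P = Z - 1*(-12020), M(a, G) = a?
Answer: -222598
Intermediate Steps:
P = -125749 (P = -137769 - 1*(-12020) = -137769 + 12020 = -125749)
d = -96849 (d = (-382 - 144350) + 47883 = -144732 + 47883 = -96849)
P + d = -125749 - 96849 = -222598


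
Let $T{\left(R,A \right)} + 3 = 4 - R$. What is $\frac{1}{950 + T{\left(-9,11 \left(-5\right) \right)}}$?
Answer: $\frac{1}{960} \approx 0.0010417$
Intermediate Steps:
$T{\left(R,A \right)} = 1 - R$ ($T{\left(R,A \right)} = -3 - \left(-4 + R\right) = 1 - R$)
$\frac{1}{950 + T{\left(-9,11 \left(-5\right) \right)}} = \frac{1}{950 + \left(1 - -9\right)} = \frac{1}{950 + \left(1 + 9\right)} = \frac{1}{950 + 10} = \frac{1}{960}$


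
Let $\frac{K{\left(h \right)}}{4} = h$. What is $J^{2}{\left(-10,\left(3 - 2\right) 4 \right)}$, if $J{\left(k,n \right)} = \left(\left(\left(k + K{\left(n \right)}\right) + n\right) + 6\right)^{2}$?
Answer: $65536$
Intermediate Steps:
$K{\left(h \right)} = 4 h$
$J{\left(k,n \right)} = \left(6 + k + 5 n\right)^{2}$ ($J{\left(k,n \right)} = \left(\left(\left(k + 4 n\right) + n\right) + 6\right)^{2} = \left(\left(k + 5 n\right) + 6\right)^{2} = \left(6 + k + 5 n\right)^{2}$)
$J^{2}{\left(-10,\left(3 - 2\right) 4 \right)} = \left(\left(6 - 10 + 5 \left(3 - 2\right) 4\right)^{2}\right)^{2} = \left(\left(6 - 10 + 5 \cdot 1 \cdot 4\right)^{2}\right)^{2} = \left(\left(6 - 10 + 5 \cdot 4\right)^{2}\right)^{2} = \left(\left(6 - 10 + 20\right)^{2}\right)^{2} = \left(16^{2}\right)^{2} = 256^{2} = 65536$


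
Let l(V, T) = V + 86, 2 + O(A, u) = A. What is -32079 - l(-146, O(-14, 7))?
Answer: -32019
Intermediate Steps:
O(A, u) = -2 + A
l(V, T) = 86 + V
-32079 - l(-146, O(-14, 7)) = -32079 - (86 - 146) = -32079 - 1*(-60) = -32079 + 60 = -32019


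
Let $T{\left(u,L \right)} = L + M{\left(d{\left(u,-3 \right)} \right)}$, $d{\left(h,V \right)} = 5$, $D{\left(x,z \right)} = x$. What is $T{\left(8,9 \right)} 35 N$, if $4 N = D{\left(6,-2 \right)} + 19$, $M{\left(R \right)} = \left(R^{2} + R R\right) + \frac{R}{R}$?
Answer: $13125$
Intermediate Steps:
$M{\left(R \right)} = 1 + 2 R^{2}$ ($M{\left(R \right)} = \left(R^{2} + R^{2}\right) + 1 = 2 R^{2} + 1 = 1 + 2 R^{2}$)
$T{\left(u,L \right)} = 51 + L$ ($T{\left(u,L \right)} = L + \left(1 + 2 \cdot 5^{2}\right) = L + \left(1 + 2 \cdot 25\right) = L + \left(1 + 50\right) = L + 51 = 51 + L$)
$N = \frac{25}{4}$ ($N = \frac{6 + 19}{4} = \frac{1}{4} \cdot 25 = \frac{25}{4} \approx 6.25$)
$T{\left(8,9 \right)} 35 N = \left(51 + 9\right) 35 \cdot \frac{25}{4} = 60 \cdot 35 \cdot \frac{25}{4} = 2100 \cdot \frac{25}{4} = 13125$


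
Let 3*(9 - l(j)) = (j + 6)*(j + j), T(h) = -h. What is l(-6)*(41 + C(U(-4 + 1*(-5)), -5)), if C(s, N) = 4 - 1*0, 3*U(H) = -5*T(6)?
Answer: 405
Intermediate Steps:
l(j) = 9 - 2*j*(6 + j)/3 (l(j) = 9 - (j + 6)*(j + j)/3 = 9 - (6 + j)*2*j/3 = 9 - 2*j*(6 + j)/3)
U(H) = 10 (U(H) = (-(-5)*6)/3 = (-5*(-6))/3 = (⅓)*30 = 10)
C(s, N) = 4 (C(s, N) = 4 + 0 = 4)
l(-6)*(41 + C(U(-4 + 1*(-5)), -5)) = (9 - 4*(-6) - ⅔*(-6)²)*(41 + 4) = (9 + 24 - ⅔*36)*45 = (9 + 24 - 24)*45 = 9*45 = 405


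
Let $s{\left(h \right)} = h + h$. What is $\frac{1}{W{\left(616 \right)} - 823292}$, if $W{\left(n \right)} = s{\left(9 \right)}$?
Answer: $- \frac{1}{823274} \approx -1.2147 \cdot 10^{-6}$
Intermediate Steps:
$s{\left(h \right)} = 2 h$
$W{\left(n \right)} = 18$ ($W{\left(n \right)} = 2 \cdot 9 = 18$)
$\frac{1}{W{\left(616 \right)} - 823292} = \frac{1}{18 - 823292} = \frac{1}{-823274} = - \frac{1}{823274}$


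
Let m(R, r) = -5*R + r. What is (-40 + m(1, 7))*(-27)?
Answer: 1026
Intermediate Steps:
m(R, r) = r - 5*R
(-40 + m(1, 7))*(-27) = (-40 + (7 - 5*1))*(-27) = (-40 + (7 - 5))*(-27) = (-40 + 2)*(-27) = -38*(-27) = 1026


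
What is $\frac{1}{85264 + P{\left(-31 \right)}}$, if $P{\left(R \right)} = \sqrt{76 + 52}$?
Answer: $\frac{5329}{454371848} - \frac{\sqrt{2}}{908743696} \approx 1.1727 \cdot 10^{-5}$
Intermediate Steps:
$P{\left(R \right)} = 8 \sqrt{2}$ ($P{\left(R \right)} = \sqrt{128} = 8 \sqrt{2}$)
$\frac{1}{85264 + P{\left(-31 \right)}} = \frac{1}{85264 + 8 \sqrt{2}}$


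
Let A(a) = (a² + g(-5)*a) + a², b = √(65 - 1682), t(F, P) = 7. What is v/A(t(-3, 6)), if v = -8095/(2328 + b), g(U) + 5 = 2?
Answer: -6281720/139144159 + 8095*I*√33/59633211 ≈ -0.045145 + 0.0007798*I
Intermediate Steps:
b = 7*I*√33 (b = √(-1617) = 7*I*√33 ≈ 40.212*I)
g(U) = -3 (g(U) = -5 + 2 = -3)
v = -8095/(2328 + 7*I*√33) ≈ -3.4762 + 0.060045*I
A(a) = -3*a + 2*a² (A(a) = (a² - 3*a) + a² = -3*a + 2*a²)
v/A(t(-3, 6)) = (-6281720/1807067 + 56665*I*√33/5421201)/((7*(-3 + 2*7))) = (-6281720/1807067 + 56665*I*√33/5421201)/((7*(-3 + 14))) = (-6281720/1807067 + 56665*I*√33/5421201)/((7*11)) = (-6281720/1807067 + 56665*I*√33/5421201)/77 = (-6281720/1807067 + 56665*I*√33/5421201)*(1/77) = -6281720/139144159 + 8095*I*√33/59633211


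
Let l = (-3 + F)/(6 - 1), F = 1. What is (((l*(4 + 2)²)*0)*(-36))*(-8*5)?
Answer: 0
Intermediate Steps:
l = -⅖ (l = (-3 + 1)/(6 - 1) = -2/5 = -2*⅕ = -⅖ ≈ -0.40000)
(((l*(4 + 2)²)*0)*(-36))*(-8*5) = ((-2*(4 + 2)²/5*0)*(-36))*(-8*5) = ((-⅖*6²*0)*(-36))*(-40) = ((-⅖*36*0)*(-36))*(-40) = (-72/5*0*(-36))*(-40) = (0*(-36))*(-40) = 0*(-40) = 0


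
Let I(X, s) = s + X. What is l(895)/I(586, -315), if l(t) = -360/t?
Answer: -72/48509 ≈ -0.0014843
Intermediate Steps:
I(X, s) = X + s
l(895)/I(586, -315) = (-360/895)/(586 - 315) = -360*1/895/271 = -72/179*1/271 = -72/48509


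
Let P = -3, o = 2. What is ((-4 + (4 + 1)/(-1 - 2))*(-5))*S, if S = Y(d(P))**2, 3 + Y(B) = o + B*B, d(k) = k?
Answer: 5440/3 ≈ 1813.3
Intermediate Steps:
Y(B) = -1 + B**2 (Y(B) = -3 + (2 + B*B) = -3 + (2 + B**2) = -1 + B**2)
S = 64 (S = (-1 + (-3)**2)**2 = (-1 + 9)**2 = 8**2 = 64)
((-4 + (4 + 1)/(-1 - 2))*(-5))*S = ((-4 + (4 + 1)/(-1 - 2))*(-5))*64 = ((-4 + 5/(-3))*(-5))*64 = ((-4 + 5*(-1/3))*(-5))*64 = ((-4 - 5/3)*(-5))*64 = -17/3*(-5)*64 = (85/3)*64 = 5440/3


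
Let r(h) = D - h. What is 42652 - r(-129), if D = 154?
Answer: 42369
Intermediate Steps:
r(h) = 154 - h
42652 - r(-129) = 42652 - (154 - 1*(-129)) = 42652 - (154 + 129) = 42652 - 1*283 = 42652 - 283 = 42369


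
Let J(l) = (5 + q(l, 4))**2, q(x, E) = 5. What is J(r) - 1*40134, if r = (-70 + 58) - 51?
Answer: -40034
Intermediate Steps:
r = -63 (r = -12 - 51 = -63)
J(l) = 100 (J(l) = (5 + 5)**2 = 10**2 = 100)
J(r) - 1*40134 = 100 - 1*40134 = 100 - 40134 = -40034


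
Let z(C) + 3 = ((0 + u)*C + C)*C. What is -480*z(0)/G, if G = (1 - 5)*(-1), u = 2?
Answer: 360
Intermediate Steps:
G = 4 (G = -4*(-1) = 4)
z(C) = -3 + 3*C**2 (z(C) = -3 + ((0 + 2)*C + C)*C = -3 + (2*C + C)*C = -3 + (3*C)*C = -3 + 3*C**2)
-480*z(0)/G = -480*(-3 + 3*0**2)/4 = -480*(-3 + 3*0)/4 = -480*(-3 + 0)/4 = -(-1440)/4 = -480*(-3/4) = 360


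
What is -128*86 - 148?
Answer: -11156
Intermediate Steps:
-128*86 - 148 = -11008 - 148 = -11156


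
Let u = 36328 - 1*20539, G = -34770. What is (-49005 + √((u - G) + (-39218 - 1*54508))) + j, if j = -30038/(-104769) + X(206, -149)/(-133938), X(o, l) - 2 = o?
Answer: -1819209330931/37123149 + I*√43167 ≈ -49005.0 + 207.77*I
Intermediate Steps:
X(o, l) = 2 + o
u = 15789 (u = 36328 - 20539 = 15789)
j = 10585814/37123149 (j = -30038/(-104769) + (2 + 206)/(-133938) = -30038*(-1/104769) + 208*(-1/133938) = 30038/104769 - 104/66969 = 10585814/37123149 ≈ 0.28515)
(-49005 + √((u - G) + (-39218 - 1*54508))) + j = (-49005 + √((15789 - 1*(-34770)) + (-39218 - 1*54508))) + 10585814/37123149 = (-49005 + √((15789 + 34770) + (-39218 - 54508))) + 10585814/37123149 = (-49005 + √(50559 - 93726)) + 10585814/37123149 = (-49005 + √(-43167)) + 10585814/37123149 = (-49005 + I*√43167) + 10585814/37123149 = -1819209330931/37123149 + I*√43167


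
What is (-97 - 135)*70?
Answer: -16240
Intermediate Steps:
(-97 - 135)*70 = -232*70 = -16240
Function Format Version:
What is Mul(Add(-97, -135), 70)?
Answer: -16240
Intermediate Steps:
Mul(Add(-97, -135), 70) = Mul(-232, 70) = -16240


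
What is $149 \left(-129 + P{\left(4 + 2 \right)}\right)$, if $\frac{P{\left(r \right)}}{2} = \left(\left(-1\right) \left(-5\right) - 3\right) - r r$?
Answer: $-29353$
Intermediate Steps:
$P{\left(r \right)} = 4 - 2 r^{2}$ ($P{\left(r \right)} = 2 \left(\left(\left(-1\right) \left(-5\right) - 3\right) - r r\right) = 2 \left(\left(5 - 3\right) - r^{2}\right) = 2 \left(2 - r^{2}\right) = 4 - 2 r^{2}$)
$149 \left(-129 + P{\left(4 + 2 \right)}\right) = 149 \left(-129 + \left(4 - 2 \left(4 + 2\right)^{2}\right)\right) = 149 \left(-129 + \left(4 - 2 \cdot 6^{2}\right)\right) = 149 \left(-129 + \left(4 - 72\right)\right) = 149 \left(-129 - 68\right) = 149 \left(-197\right) = -29353$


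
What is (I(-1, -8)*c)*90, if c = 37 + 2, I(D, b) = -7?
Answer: -24570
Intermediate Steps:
c = 39
(I(-1, -8)*c)*90 = -7*39*90 = -273*90 = -24570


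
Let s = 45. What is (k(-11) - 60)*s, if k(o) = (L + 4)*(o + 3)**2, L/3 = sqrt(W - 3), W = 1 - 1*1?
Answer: 8820 + 8640*I*sqrt(3) ≈ 8820.0 + 14965.0*I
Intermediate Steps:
W = 0 (W = 1 - 1 = 0)
L = 3*I*sqrt(3) (L = 3*sqrt(0 - 3) = 3*sqrt(-3) = 3*(I*sqrt(3)) = 3*I*sqrt(3) ≈ 5.1962*I)
k(o) = (3 + o)**2*(4 + 3*I*sqrt(3)) (k(o) = (3*I*sqrt(3) + 4)*(o + 3)**2 = (4 + 3*I*sqrt(3))*(3 + o)**2 = (3 + o)**2*(4 + 3*I*sqrt(3)))
(k(-11) - 60)*s = ((3 - 11)**2*(4 + 3*I*sqrt(3)) - 60)*45 = ((-8)**2*(4 + 3*I*sqrt(3)) - 60)*45 = (64*(4 + 3*I*sqrt(3)) - 60)*45 = ((256 + 192*I*sqrt(3)) - 60)*45 = (196 + 192*I*sqrt(3))*45 = 8820 + 8640*I*sqrt(3)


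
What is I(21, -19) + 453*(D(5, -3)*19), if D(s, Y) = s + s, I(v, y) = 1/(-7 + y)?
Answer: 2237819/26 ≈ 86070.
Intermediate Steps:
D(s, Y) = 2*s
I(21, -19) + 453*(D(5, -3)*19) = 1/(-7 - 19) + 453*((2*5)*19) = 1/(-26) + 453*(10*19) = -1/26 + 453*190 = -1/26 + 86070 = 2237819/26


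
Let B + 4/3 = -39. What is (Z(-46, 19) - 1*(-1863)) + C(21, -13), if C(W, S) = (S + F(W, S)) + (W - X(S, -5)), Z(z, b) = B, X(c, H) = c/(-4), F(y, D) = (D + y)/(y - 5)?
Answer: 21935/12 ≈ 1827.9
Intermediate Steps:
F(y, D) = (D + y)/(-5 + y)
X(c, H) = -c/4 (X(c, H) = c*(-¼) = -c/4)
B = -121/3 (B = -4/3 - 39 = -121/3 ≈ -40.333)
Z(z, b) = -121/3
C(W, S) = W + 5*S/4 + (S + W)/(-5 + W) (C(W, S) = (S + (S + W)/(-5 + W)) + (W - (-1)*S/4) = (S + (S + W)/(-5 + W)) + (W + S/4) = W + 5*S/4 + (S + W)/(-5 + W))
(Z(-46, 19) - 1*(-1863)) + C(21, -13) = (-121/3 - 1*(-1863)) + (-13 + 21 + (-5 + 21)*(4*21 + 5*(-13))/4)/(-5 + 21) = (-121/3 + 1863) + (-13 + 21 + (¼)*16*(84 - 65))/16 = 5468/3 + (-13 + 21 + (¼)*16*19)/16 = 5468/3 + (-13 + 21 + 76)/16 = 5468/3 + (1/16)*84 = 5468/3 + 21/4 = 21935/12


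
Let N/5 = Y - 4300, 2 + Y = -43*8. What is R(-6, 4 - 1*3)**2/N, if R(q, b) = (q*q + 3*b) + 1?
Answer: -160/2323 ≈ -0.068877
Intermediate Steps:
R(q, b) = 1 + q**2 + 3*b (R(q, b) = (q**2 + 3*b) + 1 = 1 + q**2 + 3*b)
Y = -346 (Y = -2 - 43*8 = -2 - 344 = -346)
N = -23230 (N = 5*(-346 - 4300) = 5*(-4646) = -23230)
R(-6, 4 - 1*3)**2/N = (1 + (-6)**2 + 3*(4 - 1*3))**2/(-23230) = (1 + 36 + 3*(4 - 3))**2*(-1/23230) = (1 + 36 + 3*1)**2*(-1/23230) = (1 + 36 + 3)**2*(-1/23230) = 40**2*(-1/23230) = 1600*(-1/23230) = -160/2323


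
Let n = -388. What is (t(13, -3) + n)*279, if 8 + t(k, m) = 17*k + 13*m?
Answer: -59706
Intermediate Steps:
t(k, m) = -8 + 13*m + 17*k (t(k, m) = -8 + (17*k + 13*m) = -8 + (13*m + 17*k) = -8 + 13*m + 17*k)
(t(13, -3) + n)*279 = ((-8 + 13*(-3) + 17*13) - 388)*279 = ((-8 - 39 + 221) - 388)*279 = (174 - 388)*279 = -214*279 = -59706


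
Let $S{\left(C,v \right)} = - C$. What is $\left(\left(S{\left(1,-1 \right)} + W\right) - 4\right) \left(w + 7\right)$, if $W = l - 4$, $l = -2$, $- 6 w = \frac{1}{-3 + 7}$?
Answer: $- \frac{1837}{24} \approx -76.542$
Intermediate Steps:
$w = - \frac{1}{24}$ ($w = - \frac{1}{6 \left(-3 + 7\right)} = - \frac{1}{6 \cdot 4} = \left(- \frac{1}{6}\right) \frac{1}{4} = - \frac{1}{24} \approx -0.041667$)
$W = -6$ ($W = -2 - 4 = -6$)
$\left(\left(S{\left(1,-1 \right)} + W\right) - 4\right) \left(w + 7\right) = \left(\left(\left(-1\right) 1 - 6\right) - 4\right) \left(- \frac{1}{24} + 7\right) = \left(\left(-1 - 6\right) - 4\right) \frac{167}{24} = \left(-7 - 4\right) \frac{167}{24} = \left(-11\right) \frac{167}{24} = - \frac{1837}{24}$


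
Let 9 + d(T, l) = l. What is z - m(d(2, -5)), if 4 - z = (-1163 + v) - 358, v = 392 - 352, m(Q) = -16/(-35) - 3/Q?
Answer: 103903/70 ≈ 1484.3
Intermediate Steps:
d(T, l) = -9 + l
m(Q) = 16/35 - 3/Q (m(Q) = -16*(-1/35) - 3/Q = 16/35 - 3/Q)
v = 40
z = 1485 (z = 4 - ((-1163 + 40) - 358) = 4 - (-1123 - 358) = 4 - 1*(-1481) = 4 + 1481 = 1485)
z - m(d(2, -5)) = 1485 - (16/35 - 3/(-9 - 5)) = 1485 - (16/35 - 3/(-14)) = 1485 - (16/35 - 3*(-1/14)) = 1485 - (16/35 + 3/14) = 1485 - 1*47/70 = 1485 - 47/70 = 103903/70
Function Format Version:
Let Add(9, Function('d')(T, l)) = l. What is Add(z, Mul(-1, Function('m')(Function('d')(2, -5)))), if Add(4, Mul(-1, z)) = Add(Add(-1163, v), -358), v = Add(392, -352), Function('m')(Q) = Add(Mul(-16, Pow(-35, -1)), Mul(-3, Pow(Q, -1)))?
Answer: Rational(103903, 70) ≈ 1484.3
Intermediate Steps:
Function('d')(T, l) = Add(-9, l)
Function('m')(Q) = Add(Rational(16, 35), Mul(-3, Pow(Q, -1))) (Function('m')(Q) = Add(Mul(-16, Rational(-1, 35)), Mul(-3, Pow(Q, -1))) = Add(Rational(16, 35), Mul(-3, Pow(Q, -1))))
v = 40
z = 1485 (z = Add(4, Mul(-1, Add(Add(-1163, 40), -358))) = Add(4, Mul(-1, Add(-1123, -358))) = Add(4, Mul(-1, -1481)) = Add(4, 1481) = 1485)
Add(z, Mul(-1, Function('m')(Function('d')(2, -5)))) = Add(1485, Mul(-1, Add(Rational(16, 35), Mul(-3, Pow(Add(-9, -5), -1))))) = Add(1485, Mul(-1, Add(Rational(16, 35), Mul(-3, Pow(-14, -1))))) = Add(1485, Mul(-1, Add(Rational(16, 35), Mul(-3, Rational(-1, 14))))) = Add(1485, Mul(-1, Add(Rational(16, 35), Rational(3, 14)))) = Add(1485, Mul(-1, Rational(47, 70))) = Add(1485, Rational(-47, 70)) = Rational(103903, 70)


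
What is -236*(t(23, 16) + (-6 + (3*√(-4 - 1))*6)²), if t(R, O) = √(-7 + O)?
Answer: 373116 + 50976*I*√5 ≈ 3.7312e+5 + 1.1399e+5*I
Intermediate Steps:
-236*(t(23, 16) + (-6 + (3*√(-4 - 1))*6)²) = -236*(√(-7 + 16) + (-6 + (3*√(-4 - 1))*6)²) = -236*(√9 + (-6 + (3*√(-5))*6)²) = -236*(3 + (-6 + (3*(I*√5))*6)²) = -236*(3 + (-6 + (3*I*√5)*6)²) = -236*(3 + (-6 + 18*I*√5)²) = -708 - 236*(-6 + 18*I*√5)²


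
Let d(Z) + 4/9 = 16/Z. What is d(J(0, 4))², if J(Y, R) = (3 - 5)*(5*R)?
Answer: 1444/2025 ≈ 0.71309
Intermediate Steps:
J(Y, R) = -10*R
d(Z) = -4/9 + 16/Z
d(J(0, 4))² = (-4/9 + 16/((-10*4)))² = (-4/9 + 16/(-40))² = (-4/9 + 16*(-1/40))² = (-4/9 - ⅖)² = (-38/45)² = 1444/2025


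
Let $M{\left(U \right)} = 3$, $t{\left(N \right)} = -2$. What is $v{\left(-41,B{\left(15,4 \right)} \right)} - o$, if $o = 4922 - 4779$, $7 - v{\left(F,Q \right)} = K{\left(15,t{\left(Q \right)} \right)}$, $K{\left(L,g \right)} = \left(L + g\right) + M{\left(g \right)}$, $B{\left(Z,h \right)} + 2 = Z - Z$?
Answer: $-152$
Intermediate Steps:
$B{\left(Z,h \right)} = -2$ ($B{\left(Z,h \right)} = -2 + \left(Z - Z\right) = -2 + 0 = -2$)
$K{\left(L,g \right)} = 3 + L + g$ ($K{\left(L,g \right)} = \left(L + g\right) + 3 = 3 + L + g$)
$v{\left(F,Q \right)} = -9$ ($v{\left(F,Q \right)} = 7 - \left(3 + 15 - 2\right) = 7 - 16 = -9$)
$o = 143$
$v{\left(-41,B{\left(15,4 \right)} \right)} - o = -9 - 143 = -152$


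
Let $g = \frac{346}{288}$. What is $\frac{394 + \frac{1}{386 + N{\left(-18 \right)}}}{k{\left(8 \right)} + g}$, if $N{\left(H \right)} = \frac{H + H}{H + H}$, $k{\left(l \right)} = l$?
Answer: $\frac{2439664}{56975} \approx 42.82$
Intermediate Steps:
$g = \frac{173}{144}$ ($g = 346 \cdot \frac{1}{288} = \frac{173}{144} \approx 1.2014$)
$N{\left(H \right)} = 1$ ($N{\left(H \right)} = \frac{2 H}{2 H} = 2 H \frac{1}{2 H} = 1$)
$\frac{394 + \frac{1}{386 + N{\left(-18 \right)}}}{k{\left(8 \right)} + g} = \frac{394 + \frac{1}{386 + 1}}{8 + \frac{173}{144}} = \frac{394 + \frac{1}{387}}{\frac{1325}{144}} = \left(394 + \frac{1}{387}\right) \frac{144}{1325} = \frac{152479}{387} \cdot \frac{144}{1325} = \frac{2439664}{56975}$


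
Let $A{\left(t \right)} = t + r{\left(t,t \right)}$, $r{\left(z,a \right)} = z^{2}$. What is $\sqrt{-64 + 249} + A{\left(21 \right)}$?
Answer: $462 + \sqrt{185} \approx 475.6$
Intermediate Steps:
$A{\left(t \right)} = t + t^{2}$
$\sqrt{-64 + 249} + A{\left(21 \right)} = \sqrt{-64 + 249} + 21 \left(1 + 21\right) = \sqrt{185} + 21 \cdot 22 = \sqrt{185} + 462 = 462 + \sqrt{185}$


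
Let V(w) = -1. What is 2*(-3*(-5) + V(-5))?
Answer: 28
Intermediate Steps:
2*(-3*(-5) + V(-5)) = 2*(-3*(-5) - 1) = 2*(15 - 1) = 2*14 = 28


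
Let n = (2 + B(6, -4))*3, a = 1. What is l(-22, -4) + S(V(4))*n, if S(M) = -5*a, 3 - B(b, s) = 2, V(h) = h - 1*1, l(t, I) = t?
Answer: -67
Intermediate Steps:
V(h) = -1 + h (V(h) = h - 1 = -1 + h)
B(b, s) = 1 (B(b, s) = 3 - 1*2 = 3 - 2 = 1)
S(M) = -5 (S(M) = -5*1 = -5)
n = 9 (n = (2 + 1)*3 = 3*3 = 9)
l(-22, -4) + S(V(4))*n = -22 - 5*9 = -22 - 45 = -67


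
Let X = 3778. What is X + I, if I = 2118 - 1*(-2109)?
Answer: 8005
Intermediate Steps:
I = 4227 (I = 2118 + 2109 = 4227)
X + I = 3778 + 4227 = 8005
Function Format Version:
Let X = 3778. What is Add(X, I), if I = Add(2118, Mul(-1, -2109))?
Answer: 8005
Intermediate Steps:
I = 4227 (I = Add(2118, 2109) = 4227)
Add(X, I) = Add(3778, 4227) = 8005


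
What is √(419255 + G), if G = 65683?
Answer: 3*√53882 ≈ 696.38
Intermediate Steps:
√(419255 + G) = √(419255 + 65683) = √484938 = 3*√53882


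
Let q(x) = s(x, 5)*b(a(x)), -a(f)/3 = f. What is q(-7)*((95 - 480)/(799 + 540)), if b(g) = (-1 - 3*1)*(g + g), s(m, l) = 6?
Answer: 388080/1339 ≈ 289.83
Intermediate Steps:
a(f) = -3*f
b(g) = -8*g (b(g) = (-1 - 3)*(2*g) = -8*g)
q(x) = 144*x (q(x) = 6*(-(-24)*x) = 6*(24*x) = 144*x)
q(-7)*((95 - 480)/(799 + 540)) = (144*(-7))*((95 - 480)/(799 + 540)) = -(-388080)/1339 = -1008*(-385/1339) = 388080/1339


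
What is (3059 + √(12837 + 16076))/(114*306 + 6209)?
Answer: 3059/41093 + √28913/41093 ≈ 0.078579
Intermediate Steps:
(3059 + √(12837 + 16076))/(114*306 + 6209) = (3059 + √28913)/(34884 + 6209) = (3059 + √28913)/41093 = (3059 + √28913)*(1/41093) = 3059/41093 + √28913/41093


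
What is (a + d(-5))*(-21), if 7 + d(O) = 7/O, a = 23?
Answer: -1533/5 ≈ -306.60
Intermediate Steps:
d(O) = -7 + 7/O
(a + d(-5))*(-21) = (23 + (-7 + 7/(-5)))*(-21) = (23 + (-7 + 7*(-⅕)))*(-21) = (23 + (-7 - 7/5))*(-21) = (23 - 42/5)*(-21) = (73/5)*(-21) = -1533/5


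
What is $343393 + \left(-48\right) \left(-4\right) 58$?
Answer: $354529$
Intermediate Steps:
$343393 + \left(-48\right) \left(-4\right) 58 = 343393 + 192 \cdot 58 = 343393 + 11136 = 354529$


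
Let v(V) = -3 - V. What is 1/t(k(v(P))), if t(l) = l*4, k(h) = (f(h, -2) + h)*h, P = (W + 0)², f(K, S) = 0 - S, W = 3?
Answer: 1/480 ≈ 0.0020833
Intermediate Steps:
f(K, S) = -S
P = 9 (P = (3 + 0)² = 3² = 9)
k(h) = h*(2 + h) (k(h) = (-1*(-2) + h)*h = (2 + h)*h = h*(2 + h))
t(l) = 4*l
1/t(k(v(P))) = 1/(4*((-3 - 1*9)*(2 + (-3 - 1*9)))) = 1/(4*((-3 - 9)*(2 + (-3 - 9)))) = 1/(4*(-12*(2 - 12))) = 1/(4*(-12*(-10))) = 1/(4*120) = 1/480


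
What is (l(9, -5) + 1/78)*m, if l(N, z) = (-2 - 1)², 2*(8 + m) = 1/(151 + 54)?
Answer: -768379/10660 ≈ -72.081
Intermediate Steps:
m = -3279/410 (m = -8 + 1/(2*(151 + 54)) = -8 + (½)/205 = -8 + (½)*(1/205) = -8 + 1/410 = -3279/410 ≈ -7.9976)
l(N, z) = 9 (l(N, z) = (-3)² = 9)
(l(9, -5) + 1/78)*m = (9 + 1/78)*(-3279/410) = (703/78)*(-3279/410) = -768379/10660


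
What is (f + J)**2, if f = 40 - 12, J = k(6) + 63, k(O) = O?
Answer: 9409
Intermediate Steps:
J = 69 (J = 6 + 63 = 69)
f = 28
(f + J)**2 = (28 + 69)**2 = 97**2 = 9409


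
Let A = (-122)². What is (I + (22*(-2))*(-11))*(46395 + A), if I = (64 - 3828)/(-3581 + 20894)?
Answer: 513256236112/17313 ≈ 2.9646e+7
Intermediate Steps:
I = -3764/17313 ≈ -0.21741
A = 14884
(I + (22*(-2))*(-11))*(46395 + A) = (-3764/17313 + (22*(-2))*(-11))*(46395 + 14884) = (-3764/17313 - 44*(-11))*61279 = (-3764/17313 + 484)*61279 = (8375728/17313)*61279 = 513256236112/17313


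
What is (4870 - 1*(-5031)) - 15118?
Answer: -5217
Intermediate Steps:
(4870 - 1*(-5031)) - 15118 = (4870 + 5031) - 15118 = 9901 - 15118 = -5217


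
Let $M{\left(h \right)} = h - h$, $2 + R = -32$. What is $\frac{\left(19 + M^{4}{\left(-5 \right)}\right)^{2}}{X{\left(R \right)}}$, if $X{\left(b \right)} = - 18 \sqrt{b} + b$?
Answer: $- \frac{361}{358} + \frac{3249 i \sqrt{34}}{6086} \approx -1.0084 + 3.1128 i$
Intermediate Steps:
$R = -34$ ($R = -2 - 32 = -34$)
$M{\left(h \right)} = 0$
$X{\left(b \right)} = b - 18 \sqrt{b}$
$\frac{\left(19 + M^{4}{\left(-5 \right)}\right)^{2}}{X{\left(R \right)}} = \frac{\left(19 + 0^{4}\right)^{2}}{-34 - 18 \sqrt{-34}} = \frac{\left(19 + 0\right)^{2}}{-34 - 18 i \sqrt{34}} = \frac{19^{2}}{-34 - 18 i \sqrt{34}} = \frac{361}{-34 - 18 i \sqrt{34}}$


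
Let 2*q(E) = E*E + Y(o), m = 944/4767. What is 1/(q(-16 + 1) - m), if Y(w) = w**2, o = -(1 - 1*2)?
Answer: 4767/537727 ≈ 0.0088651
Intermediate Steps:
o = 1 (o = -(1 - 2) = -1*(-1) = 1)
m = 944/4767 (m = 944*(1/4767) = 944/4767 ≈ 0.19803)
q(E) = 1/2 + E**2/2 (q(E) = (E*E + 1**2)/2 = (E**2 + 1)/2 = (1 + E**2)/2 = 1/2 + E**2/2)
1/(q(-16 + 1) - m) = 1/((1/2 + (-16 + 1)**2/2) - 1*944/4767) = 1/((1/2 + (1/2)*(-15)**2) - 944/4767) = 1/((1/2 + (1/2)*225) - 944/4767) = 1/((1/2 + 225/2) - 944/4767) = 1/(113 - 944/4767) = 1/(537727/4767) = 4767/537727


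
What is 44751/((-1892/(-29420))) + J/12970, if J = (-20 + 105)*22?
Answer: 426899344136/613481 ≈ 6.9586e+5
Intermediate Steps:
J = 1870 (J = 85*22 = 1870)
44751/((-1892/(-29420))) + J/12970 = 44751/((-1892/(-29420))) + 1870/12970 = 44751/((-1892*(-1/29420))) + 1870*(1/12970) = 44751/(473/7355) + 187/1297 = 44751*(7355/473) + 187/1297 = 329143605/473 + 187/1297 = 426899344136/613481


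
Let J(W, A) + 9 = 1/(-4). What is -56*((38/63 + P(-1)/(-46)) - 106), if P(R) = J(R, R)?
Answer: 1219429/207 ≈ 5891.0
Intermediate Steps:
J(W, A) = -37/4 (J(W, A) = -9 + 1/(-4) = -9 - ¼ = -37/4)
P(R) = -37/4
-56*((38/63 + P(-1)/(-46)) - 106) = -56*((38/63 - 37/4/(-46)) - 106) = -56*((38*(1/63) - 37/4*(-1/46)) - 106) = -56*((38/63 + 37/184) - 106) = -56*(9323/11592 - 106) = -56*(-1219429/11592) = 1219429/207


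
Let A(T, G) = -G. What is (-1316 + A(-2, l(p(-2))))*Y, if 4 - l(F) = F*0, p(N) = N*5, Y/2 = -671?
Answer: 1771440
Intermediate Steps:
Y = -1342 (Y = 2*(-671) = -1342)
p(N) = 5*N
l(F) = 4 (l(F) = 4 - F*0 = 4 - 1*0 = 4 + 0 = 4)
(-1316 + A(-2, l(p(-2))))*Y = (-1316 - 1*4)*(-1342) = (-1316 - 4)*(-1342) = -1320*(-1342) = 1771440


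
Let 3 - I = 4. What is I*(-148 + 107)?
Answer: 41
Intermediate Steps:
I = -1 (I = 3 - 1*4 = 3 - 4 = -1)
I*(-148 + 107) = -(-148 + 107) = -1*(-41) = 41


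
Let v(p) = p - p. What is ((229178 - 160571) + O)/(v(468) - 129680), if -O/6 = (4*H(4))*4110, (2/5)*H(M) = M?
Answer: 917793/129680 ≈ 7.0774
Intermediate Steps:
v(p) = 0
H(M) = 5*M/2
O = -986400 (O = -6*4*((5/2)*4)*4110 = -6*4*10*4110 = -240*4110 = -6*164400 = -986400)
((229178 - 160571) + O)/(v(468) - 129680) = ((229178 - 160571) - 986400)/(0 - 129680) = (68607 - 986400)/(-129680) = -917793*(-1/129680) = 917793/129680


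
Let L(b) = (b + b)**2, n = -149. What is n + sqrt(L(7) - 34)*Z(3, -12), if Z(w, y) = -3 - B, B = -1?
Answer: -149 - 18*sqrt(2) ≈ -174.46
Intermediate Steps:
Z(w, y) = -2 (Z(w, y) = -3 - 1*(-1) = -3 + 1 = -2)
L(b) = 4*b**2 (L(b) = (2*b)**2 = 4*b**2)
n + sqrt(L(7) - 34)*Z(3, -12) = -149 + sqrt(4*7**2 - 34)*(-2) = -149 + sqrt(4*49 - 34)*(-2) = -149 + sqrt(196 - 34)*(-2) = -149 + sqrt(162)*(-2) = -149 + (9*sqrt(2))*(-2) = -149 - 18*sqrt(2)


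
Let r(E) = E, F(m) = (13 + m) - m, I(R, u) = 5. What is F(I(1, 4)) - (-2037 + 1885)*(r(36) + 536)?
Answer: 86957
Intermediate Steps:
F(m) = 13
F(I(1, 4)) - (-2037 + 1885)*(r(36) + 536) = 13 - (-2037 + 1885)*(36 + 536) = 13 - (-152)*572 = 13 - 1*(-86944) = 13 + 86944 = 86957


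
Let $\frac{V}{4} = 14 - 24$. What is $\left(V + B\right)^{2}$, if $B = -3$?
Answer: $1849$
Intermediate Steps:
$V = -40$ ($V = 4 \left(14 - 24\right) = 4 \left(-10\right) = -40$)
$\left(V + B\right)^{2} = \left(-40 - 3\right)^{2} = \left(-43\right)^{2} = 1849$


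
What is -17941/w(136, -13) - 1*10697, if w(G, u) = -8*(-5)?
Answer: -445821/40 ≈ -11146.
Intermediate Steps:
w(G, u) = 40
-17941/w(136, -13) - 1*10697 = -17941/40 - 1*10697 = -17941*1/40 - 10697 = -17941/40 - 10697 = -445821/40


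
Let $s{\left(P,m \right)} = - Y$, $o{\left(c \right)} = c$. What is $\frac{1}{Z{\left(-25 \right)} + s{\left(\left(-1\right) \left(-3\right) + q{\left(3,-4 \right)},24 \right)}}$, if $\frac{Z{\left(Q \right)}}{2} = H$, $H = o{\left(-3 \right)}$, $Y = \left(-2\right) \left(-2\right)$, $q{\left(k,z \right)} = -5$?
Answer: $- \frac{1}{10} \approx -0.1$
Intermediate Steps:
$Y = 4$
$H = -3$
$Z{\left(Q \right)} = -6$ ($Z{\left(Q \right)} = 2 \left(-3\right) = -6$)
$s{\left(P,m \right)} = -4$ ($s{\left(P,m \right)} = \left(-1\right) 4 = -4$)
$\frac{1}{Z{\left(-25 \right)} + s{\left(\left(-1\right) \left(-3\right) + q{\left(3,-4 \right)},24 \right)}} = \frac{1}{-6 - 4} = \frac{1}{-10} = - \frac{1}{10}$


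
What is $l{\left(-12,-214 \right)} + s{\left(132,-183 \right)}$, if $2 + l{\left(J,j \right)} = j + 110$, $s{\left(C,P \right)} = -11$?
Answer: $-117$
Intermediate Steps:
$l{\left(J,j \right)} = 108 + j$ ($l{\left(J,j \right)} = -2 + \left(j + 110\right) = -2 + \left(110 + j\right) = 108 + j$)
$l{\left(-12,-214 \right)} + s{\left(132,-183 \right)} = \left(108 - 214\right) - 11 = -106 - 11 = -117$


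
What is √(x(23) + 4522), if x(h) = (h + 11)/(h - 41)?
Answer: √40681/3 ≈ 67.232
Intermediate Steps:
x(h) = (11 + h)/(-41 + h)
√(x(23) + 4522) = √((11 + 23)/(-41 + 23) + 4522) = √(34/(-18) + 4522) = √(-1/18*34 + 4522) = √(-17/9 + 4522) = √(40681/9) = √40681/3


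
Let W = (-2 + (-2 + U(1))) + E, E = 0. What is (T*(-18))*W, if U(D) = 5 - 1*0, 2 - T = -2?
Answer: -72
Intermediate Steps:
T = 4 (T = 2 - 1*(-2) = 2 + 2 = 4)
U(D) = 5 (U(D) = 5 + 0 = 5)
W = 1 (W = (-2 + (-2 + 5)) + 0 = (-2 + 3) + 0 = 1 + 0 = 1)
(T*(-18))*W = (4*(-18))*1 = -72*1 = -72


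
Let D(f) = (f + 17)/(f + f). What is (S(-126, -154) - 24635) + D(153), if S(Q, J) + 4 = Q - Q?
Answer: -221746/9 ≈ -24638.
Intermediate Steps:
S(Q, J) = -4 (S(Q, J) = -4 + (Q - Q) = -4 + 0 = -4)
D(f) = (17 + f)/(2*f) (D(f) = (17 + f)/((2*f)) = (17 + f)*(1/(2*f)) = (17 + f)/(2*f))
(S(-126, -154) - 24635) + D(153) = (-4 - 24635) + (1/2)*(17 + 153)/153 = -24639 + (1/2)*(1/153)*170 = -24639 + 5/9 = -221746/9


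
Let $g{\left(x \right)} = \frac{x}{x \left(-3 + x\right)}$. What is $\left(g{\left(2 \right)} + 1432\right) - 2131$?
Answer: $-700$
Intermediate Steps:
$g{\left(x \right)} = \frac{1}{-3 + x}$ ($g{\left(x \right)} = x \frac{1}{x \left(-3 + x\right)} = \frac{1}{-3 + x}$)
$\left(g{\left(2 \right)} + 1432\right) - 2131 = \left(\frac{1}{-3 + 2} + 1432\right) - 2131 = \left(\frac{1}{-1} + 1432\right) - 2131 = \left(-1 + 1432\right) - 2131 = 1431 - 2131 = -700$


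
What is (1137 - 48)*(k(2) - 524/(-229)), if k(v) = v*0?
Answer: 570636/229 ≈ 2491.9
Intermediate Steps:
k(v) = 0
(1137 - 48)*(k(2) - 524/(-229)) = (1137 - 48)*(0 - 524/(-229)) = 1089*(0 - 524*(-1)/229) = 1089*(0 - 1*(-524/229)) = 1089*(0 + 524/229) = 1089*(524/229) = 570636/229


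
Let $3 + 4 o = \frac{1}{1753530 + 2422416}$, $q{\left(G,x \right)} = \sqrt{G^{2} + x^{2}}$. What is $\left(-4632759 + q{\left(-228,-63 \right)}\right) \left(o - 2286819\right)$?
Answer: $\frac{19662738285485912683}{1855976} - \frac{38198543150933 \sqrt{6217}}{5567928} \approx 1.0594 \cdot 10^{13}$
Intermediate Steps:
$o = - \frac{12527837}{16703784}$ ($o = - \frac{3}{4} + \frac{1}{4 \left(1753530 + 2422416\right)} = - \frac{3}{4} + \frac{1}{4 \cdot 4175946} = - \frac{3}{4} + \frac{1}{4} \cdot \frac{1}{4175946} = - \frac{3}{4} + \frac{1}{16703784} = - \frac{12527837}{16703784} \approx -0.75$)
$\left(-4632759 + q{\left(-228,-63 \right)}\right) \left(o - 2286819\right) = \left(-4632759 + \sqrt{\left(-228\right)^{2} + \left(-63\right)^{2}}\right) \left(- \frac{12527837}{16703784} - 2286819\right) = \left(-4632759 + \sqrt{51984 + 3969}\right) \left(- \frac{38198543150933}{16703784}\right) = \left(-4632759 + \sqrt{55953}\right) \left(- \frac{38198543150933}{16703784}\right) = \left(-4632759 + 3 \sqrt{6217}\right) \left(- \frac{38198543150933}{16703784}\right) = \frac{19662738285485912683}{1855976} - \frac{38198543150933 \sqrt{6217}}{5567928}$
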